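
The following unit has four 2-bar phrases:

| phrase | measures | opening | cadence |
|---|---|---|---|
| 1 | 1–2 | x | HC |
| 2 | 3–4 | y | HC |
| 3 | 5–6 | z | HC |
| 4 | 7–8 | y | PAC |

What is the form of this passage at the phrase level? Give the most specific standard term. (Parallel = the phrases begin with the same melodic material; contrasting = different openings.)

Four phrases in two halves: the first half (mm. 1-4) ends with a half cadence, the second (mm. 5–8) with a perfect authentic cadence — a large antecedent–consequent pair, i.e. a double period.
Phrase 3 begins with different material from phrase 1, making it contrasting.

contrasting double period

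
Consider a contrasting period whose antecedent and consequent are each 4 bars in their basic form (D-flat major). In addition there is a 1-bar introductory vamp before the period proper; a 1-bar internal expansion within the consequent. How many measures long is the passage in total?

Basic contrasting period: 4 + 4 = 8 bars.
8 (basic form) + 1 (introduction) + 1 (internal expansion) = 10.

10 measures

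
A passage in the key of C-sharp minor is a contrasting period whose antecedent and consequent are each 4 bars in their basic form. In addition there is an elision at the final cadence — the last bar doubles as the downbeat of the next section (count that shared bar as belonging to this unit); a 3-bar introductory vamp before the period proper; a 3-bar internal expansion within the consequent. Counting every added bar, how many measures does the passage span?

Basic contrasting period: 4 + 4 = 8 bars.
8 (basic form) + 3 (introduction) + 3 (internal expansion) = 14.
The elision shares a bar with the next section but does not change this unit's count.

14 measures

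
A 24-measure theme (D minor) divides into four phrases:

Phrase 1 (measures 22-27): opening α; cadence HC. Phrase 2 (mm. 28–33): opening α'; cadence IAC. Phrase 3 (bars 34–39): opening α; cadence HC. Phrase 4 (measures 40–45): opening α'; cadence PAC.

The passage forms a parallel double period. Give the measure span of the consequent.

measures 34–45

In a double period the four phrases pair into a large antecedent (phrases 1–2, ending imperfect authentic cadence) and a large consequent (phrases 3–4, ending perfect authentic cadence). The consequent spans measures 34–45.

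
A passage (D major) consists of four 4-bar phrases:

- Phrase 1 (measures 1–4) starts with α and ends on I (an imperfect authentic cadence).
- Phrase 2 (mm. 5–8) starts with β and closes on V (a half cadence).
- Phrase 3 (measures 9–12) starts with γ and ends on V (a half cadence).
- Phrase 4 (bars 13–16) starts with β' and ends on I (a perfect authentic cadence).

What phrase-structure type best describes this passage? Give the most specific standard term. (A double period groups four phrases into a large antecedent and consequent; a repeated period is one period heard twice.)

Four phrases in two halves: the first half (mm. 1–8) ends with a half cadence, the second (bars 9-16) with a perfect authentic cadence — a large antecedent–consequent pair, i.e. a double period.
Phrase 3 begins with different material from phrase 1, making it contrasting.

contrasting double period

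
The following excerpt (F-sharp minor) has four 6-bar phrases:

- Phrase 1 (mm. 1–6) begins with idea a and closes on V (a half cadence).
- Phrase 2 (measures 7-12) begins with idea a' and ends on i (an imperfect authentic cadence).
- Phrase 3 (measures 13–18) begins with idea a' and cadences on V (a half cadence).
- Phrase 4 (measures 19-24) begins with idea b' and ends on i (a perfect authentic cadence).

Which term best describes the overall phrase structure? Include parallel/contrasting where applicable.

Four phrases in two halves: the first half (measures 1–12) ends with an imperfect authentic cadence, the second (mm. 13-24) with a perfect authentic cadence — a large antecedent–consequent pair, i.e. a double period.
Phrase 3 begins with the same material as phrase 1, making it parallel.

parallel double period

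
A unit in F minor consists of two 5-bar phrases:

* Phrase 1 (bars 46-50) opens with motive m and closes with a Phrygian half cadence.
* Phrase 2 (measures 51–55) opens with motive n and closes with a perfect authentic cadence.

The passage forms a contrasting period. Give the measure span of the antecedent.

measures 46–50

The phrase ending with the weaker cadence (Phrygian half cadence) is the antecedent; the one ending more conclusively (perfect authentic cadence) is the consequent. The antecedent is measures 46–50.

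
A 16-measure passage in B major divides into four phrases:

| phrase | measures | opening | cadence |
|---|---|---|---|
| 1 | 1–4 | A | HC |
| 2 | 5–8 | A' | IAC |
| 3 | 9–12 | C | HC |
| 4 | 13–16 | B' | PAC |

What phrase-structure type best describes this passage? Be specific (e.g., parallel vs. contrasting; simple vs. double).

Four phrases in two halves: the first half (mm. 1–8) ends with an imperfect authentic cadence, the second (mm. 9–16) with a perfect authentic cadence — a large antecedent–consequent pair, i.e. a double period.
Phrase 3 begins with different material from phrase 1, making it contrasting.

contrasting double period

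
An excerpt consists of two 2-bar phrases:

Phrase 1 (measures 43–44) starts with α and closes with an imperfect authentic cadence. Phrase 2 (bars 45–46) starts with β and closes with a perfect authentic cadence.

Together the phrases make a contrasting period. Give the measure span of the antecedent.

measures 43–44

The phrase ending with the weaker cadence (imperfect authentic cadence) is the antecedent; the one ending more conclusively (perfect authentic cadence) is the consequent. The antecedent is measures 43–44.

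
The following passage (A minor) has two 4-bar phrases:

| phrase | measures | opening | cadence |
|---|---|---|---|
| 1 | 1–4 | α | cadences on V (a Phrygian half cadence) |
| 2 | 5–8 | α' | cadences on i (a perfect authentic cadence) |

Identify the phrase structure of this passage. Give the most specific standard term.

parallel period

Phrase 1 ends with a Phrygian half cadence (weaker) and phrase 2 with a perfect authentic cadence (stronger): antecedent + consequent = a period.
The two phrases open with the same material (α / α'), so the period is parallel.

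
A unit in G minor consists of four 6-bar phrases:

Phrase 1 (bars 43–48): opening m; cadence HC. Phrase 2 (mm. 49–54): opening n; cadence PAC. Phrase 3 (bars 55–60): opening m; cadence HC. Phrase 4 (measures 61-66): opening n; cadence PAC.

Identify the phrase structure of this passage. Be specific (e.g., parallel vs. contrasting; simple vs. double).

The cadence pattern HC–PAC–HC–PAC is weak–strong twice, and phrases 3–4 restate phrases 1–2: a period heard twice, not a double period (which would end weakly at phrase 2).

repeated period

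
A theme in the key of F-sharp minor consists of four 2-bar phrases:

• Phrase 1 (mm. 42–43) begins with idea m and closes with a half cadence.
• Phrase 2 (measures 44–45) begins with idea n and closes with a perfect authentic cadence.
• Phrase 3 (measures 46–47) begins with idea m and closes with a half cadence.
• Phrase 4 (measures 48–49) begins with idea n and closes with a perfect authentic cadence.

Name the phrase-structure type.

The cadence pattern HC–PAC–HC–PAC is weak–strong twice, and phrases 3–4 restate phrases 1–2: a period heard twice, not a double period (which would end weakly at phrase 2).

repeated period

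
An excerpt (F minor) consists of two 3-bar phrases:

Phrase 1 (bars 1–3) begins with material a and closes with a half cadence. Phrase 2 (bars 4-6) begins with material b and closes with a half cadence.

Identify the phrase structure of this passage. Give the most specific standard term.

The second phrase closes with a half cadence, which is not stronger than the first phrase's half cadence; without a weak→strong cadential pair there is no antecedent–consequent relationship, so this is a phrase group rather than a period.

phrase group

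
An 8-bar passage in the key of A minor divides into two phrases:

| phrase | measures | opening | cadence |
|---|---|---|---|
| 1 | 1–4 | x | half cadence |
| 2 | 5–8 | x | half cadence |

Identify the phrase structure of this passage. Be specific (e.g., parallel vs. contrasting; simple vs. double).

Both phrases have the same opening (x) and the same cadence (half cadence): the second is a restatement, not a consequent, so this is a repeated phrase rather than a period.

repeated phrase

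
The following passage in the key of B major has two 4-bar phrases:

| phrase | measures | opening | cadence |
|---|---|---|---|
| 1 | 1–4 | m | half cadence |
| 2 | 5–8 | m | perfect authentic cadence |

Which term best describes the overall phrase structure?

Phrase 1 ends with a half cadence (weaker) and phrase 2 with a perfect authentic cadence (stronger): antecedent + consequent = a period.
The two phrases open with the same material (m / m), so the period is parallel.

parallel period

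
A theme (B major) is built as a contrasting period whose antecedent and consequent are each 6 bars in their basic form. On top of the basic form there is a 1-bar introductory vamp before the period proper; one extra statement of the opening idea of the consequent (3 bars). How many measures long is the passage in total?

16 measures

Basic contrasting period: 6 + 6 = 12 bars.
12 (basic form) + 1 (introduction) + 3 (extra statement) = 16.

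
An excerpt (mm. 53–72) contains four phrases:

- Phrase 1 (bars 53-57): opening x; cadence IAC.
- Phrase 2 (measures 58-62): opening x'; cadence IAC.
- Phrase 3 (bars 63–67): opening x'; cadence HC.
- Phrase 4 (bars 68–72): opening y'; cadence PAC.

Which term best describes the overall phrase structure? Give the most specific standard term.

Four phrases in two halves: the first half (measures 53–62) ends with an imperfect authentic cadence, the second (measures 63–72) with a perfect authentic cadence — a large antecedent–consequent pair, i.e. a double period.
Phrase 3 begins with the same material as phrase 1, making it parallel.

parallel double period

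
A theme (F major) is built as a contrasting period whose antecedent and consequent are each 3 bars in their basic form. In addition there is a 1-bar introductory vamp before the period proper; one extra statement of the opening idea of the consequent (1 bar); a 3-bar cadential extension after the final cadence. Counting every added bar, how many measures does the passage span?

11 measures

Basic contrasting period: 3 + 3 = 6 bars.
6 (basic form) + 1 (introduction) + 1 (extra statement) + 3 (cadential extension) = 11.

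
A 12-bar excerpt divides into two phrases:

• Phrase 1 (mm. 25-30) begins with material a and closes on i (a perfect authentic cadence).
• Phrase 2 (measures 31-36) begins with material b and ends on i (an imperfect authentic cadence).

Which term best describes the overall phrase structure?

The second phrase closes with an imperfect authentic cadence, which is not stronger than the first phrase's perfect authentic cadence; without a weak→strong cadential pair there is no antecedent–consequent relationship, so this is a phrase group rather than a period.

phrase group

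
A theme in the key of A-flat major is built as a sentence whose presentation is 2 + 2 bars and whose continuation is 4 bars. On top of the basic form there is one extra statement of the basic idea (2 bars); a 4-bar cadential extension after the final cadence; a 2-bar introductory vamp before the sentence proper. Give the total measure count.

16 measures

Basic sentence: 2 + 2 + 4 = 8 bars.
8 (basic form) + 2 (extra statement) + 4 (cadential extension) + 2 (introduction) = 16.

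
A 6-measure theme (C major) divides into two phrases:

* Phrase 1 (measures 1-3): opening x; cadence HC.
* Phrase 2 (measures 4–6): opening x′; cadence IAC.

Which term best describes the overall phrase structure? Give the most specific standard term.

parallel period

Phrase 1 ends with a half cadence (weaker) and phrase 2 with an imperfect authentic cadence (stronger): antecedent + consequent = a period.
The two phrases open with the same material (x / x′), so the period is parallel.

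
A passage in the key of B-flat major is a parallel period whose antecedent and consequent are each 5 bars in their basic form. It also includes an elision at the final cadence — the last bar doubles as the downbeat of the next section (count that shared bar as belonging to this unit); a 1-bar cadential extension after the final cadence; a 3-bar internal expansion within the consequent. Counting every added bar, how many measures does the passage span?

14 measures

Basic parallel period: 5 + 5 = 10 bars.
10 (basic form) + 1 (cadential extension) + 3 (internal expansion) = 14.
The elision shares a bar with the next section but does not change this unit's count.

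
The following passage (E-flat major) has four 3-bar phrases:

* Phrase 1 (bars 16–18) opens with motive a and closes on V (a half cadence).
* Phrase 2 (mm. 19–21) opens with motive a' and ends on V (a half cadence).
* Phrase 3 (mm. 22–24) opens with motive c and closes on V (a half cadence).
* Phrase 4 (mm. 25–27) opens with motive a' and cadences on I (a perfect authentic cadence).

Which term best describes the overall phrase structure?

contrasting double period

Four phrases in two halves: the first half (measures 16-21) ends with a half cadence, the second (mm. 22-27) with a perfect authentic cadence — a large antecedent–consequent pair, i.e. a double period.
Phrase 3 begins with different material from phrase 1, making it contrasting.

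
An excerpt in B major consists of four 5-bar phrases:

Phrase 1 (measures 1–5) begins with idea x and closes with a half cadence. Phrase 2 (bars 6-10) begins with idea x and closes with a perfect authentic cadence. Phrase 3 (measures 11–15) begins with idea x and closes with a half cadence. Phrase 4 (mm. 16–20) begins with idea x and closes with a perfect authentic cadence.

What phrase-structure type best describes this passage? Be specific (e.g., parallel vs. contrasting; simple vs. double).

repeated period

The cadence pattern HC–PAC–HC–PAC is weak–strong twice, and phrases 3–4 restate phrases 1–2: a period heard twice, not a double period (which would end weakly at phrase 2).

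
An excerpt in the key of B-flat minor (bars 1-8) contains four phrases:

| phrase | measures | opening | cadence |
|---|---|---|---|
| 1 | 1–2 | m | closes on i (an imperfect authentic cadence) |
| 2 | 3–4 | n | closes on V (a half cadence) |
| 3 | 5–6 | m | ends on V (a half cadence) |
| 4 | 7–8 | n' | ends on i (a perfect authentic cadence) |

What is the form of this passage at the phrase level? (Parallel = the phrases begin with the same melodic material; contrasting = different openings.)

Four phrases in two halves: the first half (mm. 1–4) ends with a half cadence, the second (bars 5–8) with a perfect authentic cadence — a large antecedent–consequent pair, i.e. a double period.
Phrase 3 begins with the same material as phrase 1, making it parallel.

parallel double period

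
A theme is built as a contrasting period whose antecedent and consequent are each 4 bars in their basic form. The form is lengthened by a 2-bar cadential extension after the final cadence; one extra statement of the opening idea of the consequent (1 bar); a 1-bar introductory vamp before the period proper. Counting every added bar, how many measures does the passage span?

Basic contrasting period: 4 + 4 = 8 bars.
8 (basic form) + 2 (cadential extension) + 1 (extra statement) + 1 (introduction) = 12.

12 measures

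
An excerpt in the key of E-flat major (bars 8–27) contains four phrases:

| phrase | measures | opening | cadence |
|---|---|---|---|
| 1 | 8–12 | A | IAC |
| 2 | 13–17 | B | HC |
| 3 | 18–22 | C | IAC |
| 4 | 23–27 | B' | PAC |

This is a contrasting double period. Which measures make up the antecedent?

measures 8–17

In a double period the first pair of phrases (ending half cadence) is the large antecedent and the second pair (ending perfect authentic cadence) is the large consequent; the antecedent is measures 8–17.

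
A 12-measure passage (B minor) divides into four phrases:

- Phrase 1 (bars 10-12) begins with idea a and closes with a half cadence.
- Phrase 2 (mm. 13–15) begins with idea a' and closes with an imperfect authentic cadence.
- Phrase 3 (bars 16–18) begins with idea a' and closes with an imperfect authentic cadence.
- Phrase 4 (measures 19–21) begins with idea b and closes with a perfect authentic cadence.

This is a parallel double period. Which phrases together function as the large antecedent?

phrases 1 and 2

In a double period the first pair of phrases (ending imperfect authentic cadence) is the large antecedent and the second pair (ending perfect authentic cadence) is the large consequent; the antecedent is phrases 1 and 2.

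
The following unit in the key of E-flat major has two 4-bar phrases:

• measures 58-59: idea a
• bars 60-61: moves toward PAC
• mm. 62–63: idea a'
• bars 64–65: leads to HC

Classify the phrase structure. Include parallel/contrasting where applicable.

The second phrase closes with a half cadence, which is not stronger than the first phrase's perfect authentic cadence; without a weak→strong cadential pair there is no antecedent–consequent relationship, so this is a phrase group rather than a period.

phrase group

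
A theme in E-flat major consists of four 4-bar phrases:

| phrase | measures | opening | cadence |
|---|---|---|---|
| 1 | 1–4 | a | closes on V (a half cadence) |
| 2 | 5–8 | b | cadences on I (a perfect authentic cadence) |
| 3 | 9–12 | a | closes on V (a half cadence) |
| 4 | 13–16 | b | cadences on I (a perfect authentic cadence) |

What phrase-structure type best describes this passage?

The cadence pattern HC–PAC–HC–PAC is weak–strong twice, and phrases 3–4 restate phrases 1–2: a period heard twice, not a double period (which would end weakly at phrase 2).

repeated period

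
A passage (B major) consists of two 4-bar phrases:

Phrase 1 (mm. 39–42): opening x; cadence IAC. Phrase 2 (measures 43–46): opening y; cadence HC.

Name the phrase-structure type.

The second phrase closes with a half cadence, which is not stronger than the first phrase's imperfect authentic cadence; without a weak→strong cadential pair there is no antecedent–consequent relationship, so this is a phrase group rather than a period.

phrase group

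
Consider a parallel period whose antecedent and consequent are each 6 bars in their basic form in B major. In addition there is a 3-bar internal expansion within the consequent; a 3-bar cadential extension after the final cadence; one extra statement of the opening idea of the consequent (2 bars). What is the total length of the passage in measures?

20 measures

Basic parallel period: 6 + 6 = 12 bars.
12 (basic form) + 3 (internal expansion) + 3 (cadential extension) + 2 (extra statement) = 20.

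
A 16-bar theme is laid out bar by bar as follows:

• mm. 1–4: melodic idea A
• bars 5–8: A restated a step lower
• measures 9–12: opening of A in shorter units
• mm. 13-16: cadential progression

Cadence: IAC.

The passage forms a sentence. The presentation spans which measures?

The presentation of a sentence is the basic idea (measures 1–4) plus its repetition (bars 5–8); the presentation is therefore mm. 1–8.

measures 1–8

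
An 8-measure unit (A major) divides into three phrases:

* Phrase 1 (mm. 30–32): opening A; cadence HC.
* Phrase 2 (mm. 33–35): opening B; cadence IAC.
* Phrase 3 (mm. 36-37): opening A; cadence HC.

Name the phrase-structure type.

phrase group

The final phrase closes with a half cadence, which is not stronger than the preceding imperfect authentic cadence; the 3 phrases lack an overall antecedent–consequent design and so form a phrase group.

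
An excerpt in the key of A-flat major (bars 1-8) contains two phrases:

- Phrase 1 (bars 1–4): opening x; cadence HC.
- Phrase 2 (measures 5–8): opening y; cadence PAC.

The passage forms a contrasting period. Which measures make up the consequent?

The phrase ending with the weaker cadence (half cadence) is the antecedent; the one ending more conclusively (perfect authentic cadence) is the consequent. The consequent is measures 5–8.

measures 5–8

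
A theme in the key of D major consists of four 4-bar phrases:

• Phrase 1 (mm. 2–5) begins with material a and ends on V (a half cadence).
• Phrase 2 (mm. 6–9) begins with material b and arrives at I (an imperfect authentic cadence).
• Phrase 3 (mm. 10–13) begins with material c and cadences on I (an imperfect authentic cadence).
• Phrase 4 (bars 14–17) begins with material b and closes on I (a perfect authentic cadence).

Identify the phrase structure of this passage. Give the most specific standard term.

contrasting double period

Four phrases in two halves: the first half (measures 2-9) ends with an imperfect authentic cadence, the second (mm. 10-17) with a perfect authentic cadence — a large antecedent–consequent pair, i.e. a double period.
Phrase 3 begins with different material from phrase 1, making it contrasting.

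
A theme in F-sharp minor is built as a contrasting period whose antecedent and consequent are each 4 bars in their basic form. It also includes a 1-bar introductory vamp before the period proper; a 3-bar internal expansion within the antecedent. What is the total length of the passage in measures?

12 measures

Basic contrasting period: 4 + 4 = 8 bars.
8 (basic form) + 1 (introduction) + 3 (internal expansion) = 12.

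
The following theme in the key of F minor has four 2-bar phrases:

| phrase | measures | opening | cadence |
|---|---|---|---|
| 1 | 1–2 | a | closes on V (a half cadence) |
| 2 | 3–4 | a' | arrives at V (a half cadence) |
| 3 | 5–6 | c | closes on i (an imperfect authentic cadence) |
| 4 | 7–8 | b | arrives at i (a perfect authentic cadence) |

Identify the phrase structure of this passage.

Four phrases in two halves: the first half (measures 1-4) ends with a half cadence, the second (bars 5–8) with a perfect authentic cadence — a large antecedent–consequent pair, i.e. a double period.
Phrase 3 begins with different material from phrase 1, making it contrasting.

contrasting double period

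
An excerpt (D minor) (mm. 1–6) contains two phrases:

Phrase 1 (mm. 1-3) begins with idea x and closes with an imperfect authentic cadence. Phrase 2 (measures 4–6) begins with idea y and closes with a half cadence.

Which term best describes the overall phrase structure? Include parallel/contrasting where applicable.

The second phrase closes with a half cadence, which is not stronger than the first phrase's imperfect authentic cadence; without a weak→strong cadential pair there is no antecedent–consequent relationship, so this is a phrase group rather than a period.

phrase group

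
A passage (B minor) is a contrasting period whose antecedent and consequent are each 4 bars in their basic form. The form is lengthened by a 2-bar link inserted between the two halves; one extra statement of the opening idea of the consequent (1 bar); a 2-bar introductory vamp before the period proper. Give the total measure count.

Basic contrasting period: 4 + 4 = 8 bars.
8 (basic form) + 2 (link) + 1 (extra statement) + 2 (introduction) = 13.

13 measures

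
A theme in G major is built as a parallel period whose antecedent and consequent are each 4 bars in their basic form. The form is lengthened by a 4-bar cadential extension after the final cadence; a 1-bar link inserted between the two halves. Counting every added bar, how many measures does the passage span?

13 measures

Basic parallel period: 4 + 4 = 8 bars.
8 (basic form) + 4 (cadential extension) + 1 (link) = 13.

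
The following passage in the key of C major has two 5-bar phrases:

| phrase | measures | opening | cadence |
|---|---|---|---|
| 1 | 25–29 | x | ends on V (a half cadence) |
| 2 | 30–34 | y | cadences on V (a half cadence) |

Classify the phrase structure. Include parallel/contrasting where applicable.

The second phrase closes with a half cadence, which is not stronger than the first phrase's half cadence; without a weak→strong cadential pair there is no antecedent–consequent relationship, so this is a phrase group rather than a period.

phrase group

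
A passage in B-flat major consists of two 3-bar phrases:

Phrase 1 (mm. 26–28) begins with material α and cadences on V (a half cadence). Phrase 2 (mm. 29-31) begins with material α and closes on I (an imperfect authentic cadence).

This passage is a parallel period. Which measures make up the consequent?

The antecedent is the phrase ending with the weaker cadence (half cadence, phrase 1) and the consequent the one ending more conclusively (imperfect authentic cadence, phrase 2); the consequent is measures 29-31.

measures 29–31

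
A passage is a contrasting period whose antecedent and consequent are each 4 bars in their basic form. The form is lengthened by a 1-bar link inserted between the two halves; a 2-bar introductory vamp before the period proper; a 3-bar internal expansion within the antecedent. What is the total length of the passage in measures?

Basic contrasting period: 4 + 4 = 8 bars.
8 (basic form) + 1 (link) + 2 (introduction) + 3 (internal expansion) = 14.

14 measures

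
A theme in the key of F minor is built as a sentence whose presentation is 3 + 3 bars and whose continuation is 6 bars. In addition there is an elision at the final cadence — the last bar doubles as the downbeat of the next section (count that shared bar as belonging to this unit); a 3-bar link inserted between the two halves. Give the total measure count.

15 measures

Basic sentence: 3 + 3 + 6 = 12 bars.
12 (basic form) + 3 (link) = 15.
The elision shares a bar with the next section but does not change this unit's count.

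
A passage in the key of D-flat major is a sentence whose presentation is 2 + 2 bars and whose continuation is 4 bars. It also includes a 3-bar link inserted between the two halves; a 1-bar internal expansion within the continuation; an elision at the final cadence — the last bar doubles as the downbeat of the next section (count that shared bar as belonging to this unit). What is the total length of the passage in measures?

Basic sentence: 2 + 2 + 4 = 8 bars.
8 (basic form) + 3 (link) + 1 (internal expansion) = 12.
The elision shares a bar with the next section but does not change this unit's count.

12 measures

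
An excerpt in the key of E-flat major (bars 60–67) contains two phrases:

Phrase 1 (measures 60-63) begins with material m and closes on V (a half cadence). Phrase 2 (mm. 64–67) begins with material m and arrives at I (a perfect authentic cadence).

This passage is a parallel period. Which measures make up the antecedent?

The antecedent is the phrase ending with the weaker cadence (half cadence, phrase 1) and the consequent the one ending more conclusively (perfect authentic cadence, phrase 2); the antecedent is mm. 60-63.

measures 60–63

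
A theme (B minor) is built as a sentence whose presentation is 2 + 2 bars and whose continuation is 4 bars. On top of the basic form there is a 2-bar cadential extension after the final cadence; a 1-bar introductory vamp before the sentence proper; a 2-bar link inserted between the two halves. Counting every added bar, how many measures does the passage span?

13 measures

Basic sentence: 2 + 2 + 4 = 8 bars.
8 (basic form) + 2 (cadential extension) + 1 (introduction) + 2 (link) = 13.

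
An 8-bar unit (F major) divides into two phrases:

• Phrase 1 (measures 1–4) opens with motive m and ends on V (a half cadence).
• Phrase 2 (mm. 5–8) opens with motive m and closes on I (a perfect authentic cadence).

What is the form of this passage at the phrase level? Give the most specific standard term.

parallel period

Phrase 1 ends with a half cadence (weaker) and phrase 2 with a perfect authentic cadence (stronger): antecedent + consequent = a period.
The two phrases open with the same material (m / m), so the period is parallel.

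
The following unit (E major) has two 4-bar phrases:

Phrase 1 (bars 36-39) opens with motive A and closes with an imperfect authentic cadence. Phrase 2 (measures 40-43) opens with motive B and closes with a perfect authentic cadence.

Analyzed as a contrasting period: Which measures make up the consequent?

The antecedent is the phrase ending with the weaker cadence (imperfect authentic cadence, phrase 1) and the consequent the one ending more conclusively (perfect authentic cadence, phrase 2); the consequent is bars 40–43.

measures 40–43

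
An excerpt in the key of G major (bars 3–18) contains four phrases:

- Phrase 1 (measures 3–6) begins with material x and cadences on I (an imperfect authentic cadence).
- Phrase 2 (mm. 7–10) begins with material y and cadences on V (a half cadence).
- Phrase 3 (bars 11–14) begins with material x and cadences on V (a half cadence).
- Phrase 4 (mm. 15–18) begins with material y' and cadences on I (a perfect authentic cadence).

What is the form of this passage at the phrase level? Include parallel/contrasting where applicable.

Four phrases in two halves: the first half (bars 3–10) ends with a half cadence, the second (mm. 11–18) with a perfect authentic cadence — a large antecedent–consequent pair, i.e. a double period.
Phrase 3 begins with the same material as phrase 1, making it parallel.

parallel double period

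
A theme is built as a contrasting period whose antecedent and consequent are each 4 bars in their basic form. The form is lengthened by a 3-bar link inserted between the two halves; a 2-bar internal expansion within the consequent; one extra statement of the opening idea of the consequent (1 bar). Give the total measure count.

Basic contrasting period: 4 + 4 = 8 bars.
8 (basic form) + 3 (link) + 2 (internal expansion) + 1 (extra statement) = 14.

14 measures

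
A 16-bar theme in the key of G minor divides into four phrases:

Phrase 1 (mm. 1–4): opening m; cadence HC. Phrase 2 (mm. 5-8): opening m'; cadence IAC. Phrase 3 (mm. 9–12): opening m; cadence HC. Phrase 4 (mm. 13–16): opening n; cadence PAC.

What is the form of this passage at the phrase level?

parallel double period

Four phrases in two halves: the first half (bars 1–8) ends with an imperfect authentic cadence, the second (mm. 9-16) with a perfect authentic cadence — a large antecedent–consequent pair, i.e. a double period.
Phrase 3 begins with the same material as phrase 1, making it parallel.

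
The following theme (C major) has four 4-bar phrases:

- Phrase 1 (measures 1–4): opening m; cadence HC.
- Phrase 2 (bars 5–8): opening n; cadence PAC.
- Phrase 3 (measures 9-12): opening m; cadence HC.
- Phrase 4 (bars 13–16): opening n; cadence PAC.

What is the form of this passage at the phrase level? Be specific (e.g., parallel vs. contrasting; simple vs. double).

repeated period

The cadence pattern HC–PAC–HC–PAC is weak–strong twice, and phrases 3–4 restate phrases 1–2: a period heard twice, not a double period (which would end weakly at phrase 2).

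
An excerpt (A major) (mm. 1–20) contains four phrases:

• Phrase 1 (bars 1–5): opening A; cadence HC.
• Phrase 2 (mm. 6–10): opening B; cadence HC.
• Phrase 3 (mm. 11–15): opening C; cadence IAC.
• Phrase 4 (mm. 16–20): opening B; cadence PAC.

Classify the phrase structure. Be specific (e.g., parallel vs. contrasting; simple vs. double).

Four phrases in two halves: the first half (bars 1–10) ends with a half cadence, the second (bars 11–20) with a perfect authentic cadence — a large antecedent–consequent pair, i.e. a double period.
Phrase 3 begins with different material from phrase 1, making it contrasting.

contrasting double period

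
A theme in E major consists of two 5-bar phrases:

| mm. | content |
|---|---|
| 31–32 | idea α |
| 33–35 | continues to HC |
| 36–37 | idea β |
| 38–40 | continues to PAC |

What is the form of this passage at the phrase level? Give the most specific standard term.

contrasting period

Phrase 1 ends with a half cadence (weaker) and phrase 2 with a perfect authentic cadence (stronger): antecedent + consequent = a period.
The two phrases open with different material (α / β), so the period is contrasting.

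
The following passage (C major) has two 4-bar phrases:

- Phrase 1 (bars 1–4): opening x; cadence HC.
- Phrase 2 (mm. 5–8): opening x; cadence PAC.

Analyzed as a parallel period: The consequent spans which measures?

The antecedent is the phrase ending with the weaker cadence (half cadence, phrase 1) and the consequent the one ending more conclusively (perfect authentic cadence, phrase 2); the consequent is measures 5-8.

measures 5–8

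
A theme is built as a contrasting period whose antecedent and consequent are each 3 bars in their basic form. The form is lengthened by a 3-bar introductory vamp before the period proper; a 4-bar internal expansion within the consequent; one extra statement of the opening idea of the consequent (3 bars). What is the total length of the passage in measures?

16 measures

Basic contrasting period: 3 + 3 = 6 bars.
6 (basic form) + 3 (introduction) + 4 (internal expansion) + 3 (extra statement) = 16.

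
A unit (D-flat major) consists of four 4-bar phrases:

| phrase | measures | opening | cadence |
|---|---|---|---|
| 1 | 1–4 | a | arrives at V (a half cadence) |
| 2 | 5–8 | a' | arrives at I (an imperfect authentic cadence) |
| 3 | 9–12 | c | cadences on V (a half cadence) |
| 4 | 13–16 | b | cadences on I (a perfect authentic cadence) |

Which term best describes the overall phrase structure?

Four phrases in two halves: the first half (bars 1-8) ends with an imperfect authentic cadence, the second (measures 9–16) with a perfect authentic cadence — a large antecedent–consequent pair, i.e. a double period.
Phrase 3 begins with different material from phrase 1, making it contrasting.

contrasting double period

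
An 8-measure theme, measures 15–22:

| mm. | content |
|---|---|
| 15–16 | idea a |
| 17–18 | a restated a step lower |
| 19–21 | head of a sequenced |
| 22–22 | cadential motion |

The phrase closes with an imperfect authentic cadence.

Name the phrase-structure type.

Basic idea (measures 15–16) + its repetition (measures 17–18) form the presentation; fragmentation and cadence (mm. 19-22) form the continuation — the 8-bar whole is a sentence.

sentence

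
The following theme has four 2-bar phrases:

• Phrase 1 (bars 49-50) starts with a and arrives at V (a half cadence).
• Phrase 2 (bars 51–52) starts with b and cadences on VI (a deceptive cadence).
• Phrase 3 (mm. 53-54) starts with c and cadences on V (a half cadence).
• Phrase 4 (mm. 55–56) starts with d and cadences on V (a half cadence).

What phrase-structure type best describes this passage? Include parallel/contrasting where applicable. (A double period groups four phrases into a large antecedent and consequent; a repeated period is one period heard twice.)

phrase group

Phrase 4 ends with a half cadence, no stronger than phrase 2's deceptive cadence, so the four phrases do not form a double period; nor do phrases 3–4 duplicate 1–2, so it is not a repeated period. With no phrase reaching a conclusive cadence, the passage is a phrase group.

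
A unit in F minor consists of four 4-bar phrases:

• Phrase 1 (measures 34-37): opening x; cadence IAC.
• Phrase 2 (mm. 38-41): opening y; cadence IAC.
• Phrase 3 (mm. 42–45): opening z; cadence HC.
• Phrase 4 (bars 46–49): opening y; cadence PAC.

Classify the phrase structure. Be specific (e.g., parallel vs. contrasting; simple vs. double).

Four phrases in two halves: the first half (mm. 34-41) ends with an imperfect authentic cadence, the second (measures 42–49) with a perfect authentic cadence — a large antecedent–consequent pair, i.e. a double period.
Phrase 3 begins with different material from phrase 1, making it contrasting.

contrasting double period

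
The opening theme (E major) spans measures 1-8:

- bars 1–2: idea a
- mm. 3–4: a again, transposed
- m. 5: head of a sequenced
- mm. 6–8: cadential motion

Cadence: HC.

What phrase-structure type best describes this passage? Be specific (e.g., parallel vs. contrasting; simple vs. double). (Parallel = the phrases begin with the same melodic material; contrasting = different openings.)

sentence

Basic idea (mm. 1–2) + its repetition (measures 3–4) form the presentation; fragmentation and cadence (bars 5–8) form the continuation — the 8-bar whole is a sentence.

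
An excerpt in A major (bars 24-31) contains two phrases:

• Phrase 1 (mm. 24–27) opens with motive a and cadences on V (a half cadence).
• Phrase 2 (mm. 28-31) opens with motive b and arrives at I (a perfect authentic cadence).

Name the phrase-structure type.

contrasting period

Phrase 1 ends with a half cadence (weaker) and phrase 2 with a perfect authentic cadence (stronger): antecedent + consequent = a period.
The two phrases open with different material (a / b), so the period is contrasting.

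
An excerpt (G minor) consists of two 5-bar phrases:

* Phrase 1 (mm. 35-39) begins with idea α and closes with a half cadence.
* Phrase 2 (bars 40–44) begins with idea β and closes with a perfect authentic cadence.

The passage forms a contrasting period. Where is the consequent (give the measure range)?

The antecedent is the phrase ending with the weaker cadence (half cadence, phrase 1) and the consequent the one ending more conclusively (perfect authentic cadence, phrase 2); the consequent is bars 40–44.

measures 40–44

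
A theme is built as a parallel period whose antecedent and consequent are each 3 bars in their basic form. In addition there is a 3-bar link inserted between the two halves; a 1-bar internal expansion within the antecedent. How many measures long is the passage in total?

10 measures

Basic parallel period: 3 + 3 = 6 bars.
6 (basic form) + 3 (link) + 1 (internal expansion) = 10.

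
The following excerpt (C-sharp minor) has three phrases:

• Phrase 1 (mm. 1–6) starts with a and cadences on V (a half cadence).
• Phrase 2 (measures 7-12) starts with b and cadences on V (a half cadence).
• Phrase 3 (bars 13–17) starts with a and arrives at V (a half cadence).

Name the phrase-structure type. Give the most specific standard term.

The final phrase closes with a half cadence, which is not stronger than the preceding half cadence; the 3 phrases lack an overall antecedent–consequent design and so form a phrase group.

phrase group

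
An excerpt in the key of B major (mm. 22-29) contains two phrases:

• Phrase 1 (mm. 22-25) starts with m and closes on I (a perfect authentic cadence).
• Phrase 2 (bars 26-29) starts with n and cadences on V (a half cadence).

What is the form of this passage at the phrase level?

phrase group

The second phrase closes with a half cadence, which is not stronger than the first phrase's perfect authentic cadence; without a weak→strong cadential pair there is no antecedent–consequent relationship, so this is a phrase group rather than a period.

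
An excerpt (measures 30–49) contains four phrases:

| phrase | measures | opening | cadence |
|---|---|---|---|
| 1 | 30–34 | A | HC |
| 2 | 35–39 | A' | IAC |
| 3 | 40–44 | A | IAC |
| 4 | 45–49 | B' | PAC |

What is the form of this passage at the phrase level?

Four phrases in two halves: the first half (bars 30–39) ends with an imperfect authentic cadence, the second (mm. 40–49) with a perfect authentic cadence — a large antecedent–consequent pair, i.e. a double period.
Phrase 3 begins with the same material as phrase 1, making it parallel.

parallel double period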